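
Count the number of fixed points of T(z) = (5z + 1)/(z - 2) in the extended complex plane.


Step 1: Fixed points satisfy T(z) = z
Step 2: z^2 - 7z - 1 = 0
Step 3: Discriminant = (-7)^2 - 4*1*(-1) = 53
Step 4: Number of fixed points = 2

2


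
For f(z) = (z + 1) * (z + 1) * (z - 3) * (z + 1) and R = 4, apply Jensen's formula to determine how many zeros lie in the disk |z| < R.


Jensen's formula: (1/2pi)*integral log|f(Re^it)|dt = log|f(0)| + sum_{|a_k|<R} log(R/|a_k|)
Step 1: f(0) = 1 * 1 * (-3) * 1 = -3
Step 2: log|f(0)| = log|-1| + log|-1| + log|3| + log|-1| = 1.0986
Step 3: Zeros inside |z| < 4: -1, -1, 3, -1
Step 4: Jensen sum = log(4/1) + log(4/1) + log(4/3) + log(4/1) = 4.4466
Step 5: n(R) = number of terms in the Jensen sum = count of zeros inside |z| < 4 = 4

4


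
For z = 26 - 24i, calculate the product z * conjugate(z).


Step 1: conj(z) = 26 + 24i
Step 2: z * conj(z) = 26^2 + (-24)^2
Step 3: = 676 + 576 = 1252

1252


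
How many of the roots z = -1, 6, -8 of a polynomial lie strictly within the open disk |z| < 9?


Step 1: Check each root:
  z = -1: |-1| = 1 < 9
  z = 6: |6| = 6 < 9
  z = -8: |-8| = 8 < 9
Step 2: Count = 3

3


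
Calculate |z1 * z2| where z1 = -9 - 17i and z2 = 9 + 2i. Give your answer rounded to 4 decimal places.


Step 1: |z1| = sqrt((-9)^2 + (-17)^2) = sqrt(370)
Step 2: |z2| = sqrt(9^2 + 2^2) = sqrt(85)
Step 3: |z1*z2| = |z1|*|z2| = sqrt(370) * sqrt(85) = sqrt(370 * 85) = sqrt(31450)
Step 4: = 177.3415

177.3415


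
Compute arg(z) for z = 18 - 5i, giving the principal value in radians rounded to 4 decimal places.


Step 1: z = 18 - 5i
Step 2: arg(z) = atan2(-5, 18)
Step 3: arg(z) = -0.2709

-0.2709


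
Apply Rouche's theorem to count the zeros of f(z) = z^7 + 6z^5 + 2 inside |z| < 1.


Step 1: On |z| = 1 the three terms have sizes |z^7| = 1^7 = 1, |6z^5| = 6*1^5 = 6, |2| = 2
Step 2: The dominant term is g(z) = 6z^5; let h(z) = z^7 + 2 so f = g + h
Step 3: On |z| = 1: |g| = 6 and |h| <= 1 + 2 = 3
Step 4: Since 6 > 3, |h| < |g| on |z| = 1, so by Rouche f has the same number of zeros as g inside |z| < 1
Step 5: g(z) = 6z^5 has 5 zeros (at the origin, multiplicity 5) inside |z| < 1. Answer = 5

5


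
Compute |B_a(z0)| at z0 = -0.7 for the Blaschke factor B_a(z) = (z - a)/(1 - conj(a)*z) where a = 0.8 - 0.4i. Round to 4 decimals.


Step 1: Numerator z0 - a = -0.7 - (0.8 - 0.4i) = -1.5 + 0.4i
Step 2: Denominator 1 - conj(a)*z0 = 1 - (0.8 + 0.4i)*(-0.7) = 1.56 + 0.28i
Step 3: |z0 - a|^2 = (-1.5)^2 + 0.4^2 = 2.41; |1 - conj(a)*z0|^2 = 1.56^2 + 0.28^2 = 2.512
Step 4: |B_a(-0.7)| = sqrt(2.41 / 2.512) = sqrt(0.959395)
Step 5: = 0.9795

0.9795


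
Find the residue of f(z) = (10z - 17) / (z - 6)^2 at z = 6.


Step 1: Pole of order 2 at z = 6
Step 2: Res = lim d/dz [(z - 6)^2 * f(z)] as z -> 6
Step 3: (z - 6)^2 * f(z) = 10z - 17
Step 4: d/dz[10z - 17] = 10

10


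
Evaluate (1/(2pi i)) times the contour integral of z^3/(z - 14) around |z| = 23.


Step 1: f(z) = z^3, a = 14 is inside |z| = 23
Step 2: By Cauchy integral formula: (1/(2pi*i)) * integral = f(a)
Step 3: f(14) = 14^3 = 2744

2744


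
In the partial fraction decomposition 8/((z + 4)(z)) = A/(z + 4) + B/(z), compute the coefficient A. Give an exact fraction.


Step 1: Multiply both sides by (z + 4) and set z = -4
Step 2: A = 8 / (-4 - 0)
Step 3: A = 8 / (-4)
Step 4: A = -2

-2


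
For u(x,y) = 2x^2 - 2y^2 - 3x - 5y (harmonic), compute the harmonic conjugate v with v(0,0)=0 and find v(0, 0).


Step 1: v_x = -u_y = 4y + 5
Step 2: v_y = u_x = 4x - 3
Step 3: v = 4xy + 5x - 3y + C
Step 4: v(0,0) = 0 => C = 0
Step 5: v(0, 0) = 0

0


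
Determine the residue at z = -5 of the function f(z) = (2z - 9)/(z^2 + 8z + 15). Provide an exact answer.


Step 1: Q(z) = z^2 + 8z + 15 = (z + 5)(z + 3)
Step 2: Q'(z) = 2z + 8
Step 3: Q'(-5) = -2, P(-5) = -19
Step 4: Res = P(-5)/Q'(-5) = -19/(-2) = 19/2

19/2


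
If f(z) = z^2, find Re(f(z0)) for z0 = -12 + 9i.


Step 1: z0 = -12 + 9i
Step 2: z0^2 = (-12)^2 - 9^2 - 216i
Step 3: real part = 144 - 81 = 63

63


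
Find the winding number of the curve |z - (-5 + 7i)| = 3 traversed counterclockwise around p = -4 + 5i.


Step 1: Center c = (-5, 7), radius = 3
Step 2: |p - c|^2 = 1^2 + (-2)^2 = 5
Step 3: r^2 = 9
Step 4: |p-c| < r so winding number = 1

1


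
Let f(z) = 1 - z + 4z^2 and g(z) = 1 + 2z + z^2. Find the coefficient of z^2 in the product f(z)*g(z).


Step 1: z^2 term in f*g comes from: (1)*(z^2) + (-z)*(2z) + (4z^2)*(1)
Step 2: = 1 - 2 + 4
Step 3: = 3

3


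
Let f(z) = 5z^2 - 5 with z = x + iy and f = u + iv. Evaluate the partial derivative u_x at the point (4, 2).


Step 1: f(z) = 5(x+iy)^2 - 5
Step 2: u = 5(x^2 - y^2) - 5
Step 3: u_x = 10x + 0
Step 4: At (4, 2): u_x = 40 + 0 = 40

40


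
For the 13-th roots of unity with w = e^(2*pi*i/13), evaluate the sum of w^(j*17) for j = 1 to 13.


Step 1: The sum sum_{j=1}^{n} w^(k*j) equals n if n | k, else 0.
Step 2: Here n = 13, k = 17
Step 3: Does n divide k? 13 | 17 -> False
Step 4: Sum = 0

0


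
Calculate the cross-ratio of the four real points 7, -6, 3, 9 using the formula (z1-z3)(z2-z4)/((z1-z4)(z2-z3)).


Step 1: (z1-z3)(z2-z4) = 4 * (-15) = -60
Step 2: (z1-z4)(z2-z3) = (-2) * (-9) = 18
Step 3: Cross-ratio = -60/18 = -10/3

-10/3


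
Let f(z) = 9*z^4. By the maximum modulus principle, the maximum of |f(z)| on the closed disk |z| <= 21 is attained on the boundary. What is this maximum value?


Step 1: On |z| = 21, |f(z)| = 9 * |z|^4 = 9 * 21^4
Step 2: By maximum modulus principle, maximum is on boundary.
Step 3: Maximum = 9 * 194481 = 1750329

1750329


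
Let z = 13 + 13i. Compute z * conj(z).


Step 1: conj(z) = 13 - 13i
Step 2: z * conj(z) = 13^2 + 13^2
Step 3: = 169 + 169 = 338

338


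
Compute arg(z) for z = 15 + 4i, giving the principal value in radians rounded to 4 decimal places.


Step 1: z = 15 + 4i
Step 2: arg(z) = atan2(4, 15)
Step 3: arg(z) = 0.2606

0.2606


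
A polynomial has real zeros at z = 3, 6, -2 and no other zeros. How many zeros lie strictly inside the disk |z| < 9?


Step 1: Check each root:
  z = 3: |3| = 3 < 9
  z = 6: |6| = 6 < 9
  z = -2: |-2| = 2 < 9
Step 2: Count = 3

3


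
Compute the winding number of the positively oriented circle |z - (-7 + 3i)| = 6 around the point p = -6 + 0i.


Step 1: Center c = (-7, 3), radius = 6
Step 2: |p - c|^2 = 1^2 + (-3)^2 = 10
Step 3: r^2 = 36
Step 4: |p-c| < r so winding number = 1

1


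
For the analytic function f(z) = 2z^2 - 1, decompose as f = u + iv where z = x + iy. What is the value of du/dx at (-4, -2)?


Step 1: f(z) = 2(x+iy)^2 - 1
Step 2: u = 2(x^2 - y^2) - 1
Step 3: u_x = 4x + 0
Step 4: At (-4, -2): u_x = -16 + 0 = -16

-16


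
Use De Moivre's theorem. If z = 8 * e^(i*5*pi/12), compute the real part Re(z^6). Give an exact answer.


Step 1: By De Moivre's theorem, z^6 = 8^6 * e^(i*6*5*pi/12) = 262144 * (cos(5*pi/2) + i*sin(5*pi/2))
Step 2: |z|^6 = 8^6 = 262144
Step 3: Reduce the angle mod 2*pi: 5*pi/2 - 2*pi = pi/2
Step 4: cos(pi/2) = 0
Step 5: Re(z^6) = 262144 * 0 = 0

0


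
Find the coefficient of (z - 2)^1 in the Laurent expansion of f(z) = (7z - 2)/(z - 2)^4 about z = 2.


Step 1: Write the numerator in powers of (z - 2): 7z - 2 = 7(z - 2) + (7*2 - 2) = 7(z - 2) + 12
Step 2: Divide by (z - 2)^4: f(z) = 12(z - 2)^(-4) + 7(z - 2)^(-3)
Step 3: This finite sum is the Laurent series of f about z = 2.
Step 4: Only the powers -4 and -3 appear, so the coefficient of (z - 2)^1 = 0

0


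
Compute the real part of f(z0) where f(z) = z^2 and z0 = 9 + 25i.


Step 1: z0 = 9 + 25i
Step 2: z0^2 = 9^2 - 25^2 + 450i
Step 3: real part = 81 - 625 = -544

-544


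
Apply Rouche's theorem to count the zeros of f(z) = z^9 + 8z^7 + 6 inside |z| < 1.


Step 1: On |z| = 1 the three terms have sizes |z^9| = 1^9 = 1, |8z^7| = 8*1^7 = 8, |6| = 6
Step 2: The dominant term is g(z) = 8z^7; let h(z) = z^9 + 6 so f = g + h
Step 3: On |z| = 1: |g| = 8 and |h| <= 1 + 6 = 7
Step 4: Since 8 > 7, |h| < |g| on |z| = 1, so by Rouche f has the same number of zeros as g inside |z| < 1
Step 5: g(z) = 8z^7 has 7 zeros (at the origin, multiplicity 7) inside |z| < 1. Answer = 7

7


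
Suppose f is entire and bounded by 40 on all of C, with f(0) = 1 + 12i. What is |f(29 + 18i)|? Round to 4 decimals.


Step 1: By Liouville's theorem, a bounded entire function is constant.
Step 2: f(z) = f(0) = 1 + 12i for all z.
Step 3: |f(w)| = |1 + 12i| = sqrt(1 + 144)
Step 4: = 12.0416

12.0416


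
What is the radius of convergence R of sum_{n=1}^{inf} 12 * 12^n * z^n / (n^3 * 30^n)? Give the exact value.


Step 1: General term a_n = 12 * 12^n / (n^3 * 30^n)
Step 2: By the root test, |a_n|^(1/n) = 12^(1/n) * 12 / (n^(3/n) * 30) -> 12/30 as n -> infinity (since 12^(1/n) -> 1 and n^(3/n) -> 1)
Step 3: R = 1/lim|a_n|^(1/n) = 30/12 = 5/2

5/2


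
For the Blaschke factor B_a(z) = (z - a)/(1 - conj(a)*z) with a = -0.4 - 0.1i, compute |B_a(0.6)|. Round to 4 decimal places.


Step 1: Numerator z0 - a = 0.6 - (-0.4 - 0.1i) = 1 + 0.1i
Step 2: Denominator 1 - conj(a)*z0 = 1 - (-0.4 + 0.1i)*0.6 = 1.24 - 0.06i
Step 3: |z0 - a|^2 = 1^2 + 0.1^2 = 1.01; |1 - conj(a)*z0|^2 = 1.24^2 + (-0.06)^2 = 1.5412
Step 4: |B_a(0.6)| = sqrt(1.01 / 1.5412) = sqrt(0.655334)
Step 5: = 0.8095

0.8095


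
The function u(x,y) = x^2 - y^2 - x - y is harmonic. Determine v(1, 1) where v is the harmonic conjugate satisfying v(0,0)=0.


Step 1: v_x = -u_y = 2y + 1
Step 2: v_y = u_x = 2x - 1
Step 3: v = 2xy + x - y + C
Step 4: v(0,0) = 0 => C = 0
Step 5: v(1, 1) = 2

2


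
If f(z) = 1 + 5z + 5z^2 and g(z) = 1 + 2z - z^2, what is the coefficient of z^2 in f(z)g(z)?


Step 1: z^2 term in f*g comes from: (1)*(-z^2) + (5z)*(2z) + (5z^2)*(1)
Step 2: = -1 + 10 + 5
Step 3: = 14

14


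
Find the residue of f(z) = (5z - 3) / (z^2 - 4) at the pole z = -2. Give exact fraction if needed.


Step 1: Q(z) = z^2 - 4 = (z + 2)(z - 2)
Step 2: Q'(z) = 2z
Step 3: Q'(-2) = -4, P(-2) = -13
Step 4: Res = P(-2)/Q'(-2) = -13/(-4) = 13/4

13/4


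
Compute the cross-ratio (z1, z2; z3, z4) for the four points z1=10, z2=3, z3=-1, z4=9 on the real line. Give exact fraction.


Step 1: (z1-z3)(z2-z4) = 11 * (-6) = -66
Step 2: (z1-z4)(z2-z3) = 1 * 4 = 4
Step 3: Cross-ratio = -66/4 = -33/2

-33/2


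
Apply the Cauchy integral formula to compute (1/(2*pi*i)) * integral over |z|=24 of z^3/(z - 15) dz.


Step 1: f(z) = z^3, a = 15 is inside |z| = 24
Step 2: By Cauchy integral formula: (1/(2pi*i)) * integral = f(a)
Step 3: f(15) = 15^3 = 3375

3375


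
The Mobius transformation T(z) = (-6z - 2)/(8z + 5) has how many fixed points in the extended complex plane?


Step 1: Fixed points satisfy T(z) = z
Step 2: 8z^2 + 11z + 2 = 0
Step 3: Discriminant = 11^2 - 4*8*2 = 57
Step 4: Number of fixed points = 2

2


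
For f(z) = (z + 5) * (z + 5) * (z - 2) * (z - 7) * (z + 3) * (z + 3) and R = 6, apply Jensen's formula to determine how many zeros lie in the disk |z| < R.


Jensen's formula: (1/2pi)*integral log|f(Re^it)|dt = log|f(0)| + sum_{|a_k|<R} log(R/|a_k|)
Step 1: f(0) = 5 * 5 * (-2) * (-7) * 3 * 3 = 3150
Step 2: log|f(0)| = log|-5| + log|-5| + log|2| + log|7| + log|-3| + log|-3| = 8.0552
Step 3: Zeros inside |z| < 6: -5, -5, 2, -3, -3
Step 4: Jensen sum = log(6/5) + log(6/5) + log(6/2) + log(6/3) + log(6/3) = 2.8495
Step 5: n(R) = number of terms in the Jensen sum = count of zeros inside |z| < 6 = 5

5


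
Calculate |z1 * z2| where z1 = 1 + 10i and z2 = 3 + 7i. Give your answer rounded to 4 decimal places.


Step 1: |z1| = sqrt(1^2 + 10^2) = sqrt(101)
Step 2: |z2| = sqrt(3^2 + 7^2) = sqrt(58)
Step 3: |z1*z2| = |z1|*|z2| = sqrt(101) * sqrt(58) = sqrt(101 * 58) = sqrt(5858)
Step 4: = 76.5376

76.5376


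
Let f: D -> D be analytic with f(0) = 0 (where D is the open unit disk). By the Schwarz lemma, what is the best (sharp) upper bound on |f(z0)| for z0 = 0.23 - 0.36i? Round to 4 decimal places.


Step 1: Schwarz lemma: if f: D -> D is analytic with f(0) = 0, then |f(z)| <= |z| for all z in D, and this is sharp (f(z) = z).
Step 2: |z0|^2 = 0.23^2 + (-0.36)^2 = 0.1825
Step 3: |z0| = sqrt(0.1825) = 0.4272
Step 4: Best bound = |z0| = 0.4272

0.4272


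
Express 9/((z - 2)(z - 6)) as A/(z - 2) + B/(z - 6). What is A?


Step 1: Multiply both sides by (z - 2) and set z = 2
Step 2: A = 9 / (2 - 6)
Step 3: A = 9 / (-4)
Step 4: A = -9/4

-9/4


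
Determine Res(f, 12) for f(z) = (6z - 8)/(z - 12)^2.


Step 1: Pole of order 2 at z = 12
Step 2: Res = lim d/dz [(z - 12)^2 * f(z)] as z -> 12
Step 3: (z - 12)^2 * f(z) = 6z - 8
Step 4: d/dz[6z - 8] = 6

6


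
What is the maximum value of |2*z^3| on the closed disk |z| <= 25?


Step 1: On |z| = 25, |f(z)| = 2 * |z|^3 = 2 * 25^3
Step 2: By maximum modulus principle, maximum is on boundary.
Step 3: Maximum = 2 * 15625 = 31250

31250


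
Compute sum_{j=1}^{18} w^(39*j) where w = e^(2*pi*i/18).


Step 1: The sum sum_{j=1}^{n} w^(k*j) equals n if n | k, else 0.
Step 2: Here n = 18, k = 39
Step 3: Does n divide k? 18 | 39 -> False
Step 4: Sum = 0

0


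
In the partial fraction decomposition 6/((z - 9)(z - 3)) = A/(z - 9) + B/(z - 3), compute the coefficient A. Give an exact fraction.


Step 1: Multiply both sides by (z - 9) and set z = 9
Step 2: A = 6 / (9 - 3)
Step 3: A = 6 / 6
Step 4: A = 1

1


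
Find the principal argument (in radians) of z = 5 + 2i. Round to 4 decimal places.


Step 1: z = 5 + 2i
Step 2: arg(z) = atan2(2, 5)
Step 3: arg(z) = 0.3805

0.3805


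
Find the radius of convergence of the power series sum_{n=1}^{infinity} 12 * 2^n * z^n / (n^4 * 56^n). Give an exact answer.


Step 1: General term a_n = 12 * 2^n / (n^4 * 56^n)
Step 2: By the root test, |a_n|^(1/n) = 12^(1/n) * 2 / (n^(4/n) * 56) -> 2/56 as n -> infinity (since 12^(1/n) -> 1 and n^(4/n) -> 1)
Step 3: R = 1/lim|a_n|^(1/n) = 56/2 = 28

28


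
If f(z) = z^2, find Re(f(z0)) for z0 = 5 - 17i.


Step 1: z0 = 5 - 17i
Step 2: z0^2 = 5^2 - (-17)^2 - 170i
Step 3: real part = 25 - 289 = -264

-264


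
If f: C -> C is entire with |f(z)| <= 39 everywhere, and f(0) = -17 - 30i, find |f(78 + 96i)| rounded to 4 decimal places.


Step 1: By Liouville's theorem, a bounded entire function is constant.
Step 2: f(z) = f(0) = -17 - 30i for all z.
Step 3: |f(w)| = |-17 - 30i| = sqrt(289 + 900)
Step 4: = 34.4819

34.4819


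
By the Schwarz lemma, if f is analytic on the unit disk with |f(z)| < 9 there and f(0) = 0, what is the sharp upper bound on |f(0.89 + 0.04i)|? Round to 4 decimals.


Step 1: g = f/9 maps D -> D with g(0) = 0, so by the Schwarz lemma |g(z)| <= |z|, i.e. |f(z)| <= 9|z|; this is sharp (f(z) = 9z).
Step 2: |z0|^2 = 0.89^2 + 0.04^2 = 0.7937
Step 3: |z0| = sqrt(0.7937) = 0.890898
Step 4: Best bound = 9 * |z0| = 9 * 0.890898 = 8.0181

8.0181


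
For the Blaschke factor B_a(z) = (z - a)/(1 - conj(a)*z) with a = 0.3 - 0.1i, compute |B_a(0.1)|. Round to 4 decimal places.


Step 1: Numerator z0 - a = 0.1 - (0.3 - 0.1i) = -0.2 + 0.1i
Step 2: Denominator 1 - conj(a)*z0 = 1 - (0.3 + 0.1i)*0.1 = 0.97 - 0.01i
Step 3: |z0 - a|^2 = (-0.2)^2 + 0.1^2 = 0.05; |1 - conj(a)*z0|^2 = 0.97^2 + (-0.01)^2 = 0.941
Step 4: |B_a(0.1)| = sqrt(0.05 / 0.941) = sqrt(0.053135)
Step 5: = 0.2305

0.2305


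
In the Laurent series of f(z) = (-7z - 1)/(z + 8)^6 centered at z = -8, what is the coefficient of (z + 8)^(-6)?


Step 1: Write the numerator in powers of (z + 8): -7z - 1 = -7(z + 8) + (-7*(-8) - 1) = -7(z + 8) + 55
Step 2: Divide by (z + 8)^6: f(z) = 55(z + 8)^(-6) - 7(z + 8)^(-5)
Step 3: This finite sum is the Laurent series of f about z = -8.
Step 4: Coefficient of (z + 8)^(-6) = -7*(-8) - 1 = 55

55


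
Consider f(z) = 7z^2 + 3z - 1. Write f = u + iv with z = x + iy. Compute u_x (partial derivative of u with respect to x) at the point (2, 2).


Step 1: f(z) = 7(x+iy)^2 + 3(x+iy) - 1
Step 2: u = 7(x^2 - y^2) + 3x - 1
Step 3: u_x = 14x + 3
Step 4: At (2, 2): u_x = 28 + 3 = 31

31


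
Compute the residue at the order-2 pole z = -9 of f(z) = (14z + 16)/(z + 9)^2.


Step 1: Pole of order 2 at z = -9
Step 2: Res = lim d/dz [(z + 9)^2 * f(z)] as z -> -9
Step 3: (z + 9)^2 * f(z) = 14z + 16
Step 4: d/dz[14z + 16] = 14

14


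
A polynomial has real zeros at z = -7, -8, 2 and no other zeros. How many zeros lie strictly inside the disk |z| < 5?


Step 1: Check each root:
  z = -7: |-7| = 7 >= 5
  z = -8: |-8| = 8 >= 5
  z = 2: |2| = 2 < 5
Step 2: Count = 1

1


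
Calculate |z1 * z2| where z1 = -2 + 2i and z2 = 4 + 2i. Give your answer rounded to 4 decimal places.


Step 1: |z1| = sqrt((-2)^2 + 2^2) = sqrt(8)
Step 2: |z2| = sqrt(4^2 + 2^2) = sqrt(20)
Step 3: |z1*z2| = |z1|*|z2| = sqrt(8) * sqrt(20) = sqrt(8 * 20) = sqrt(160)
Step 4: = 12.6491

12.6491


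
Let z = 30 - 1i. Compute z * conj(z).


Step 1: conj(z) = 30 + 1i
Step 2: z * conj(z) = 30^2 + (-1)^2
Step 3: = 900 + 1 = 901

901


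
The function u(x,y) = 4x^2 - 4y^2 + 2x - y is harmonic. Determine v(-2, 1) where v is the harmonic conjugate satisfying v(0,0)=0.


Step 1: v_x = -u_y = 8y + 1
Step 2: v_y = u_x = 8x + 2
Step 3: v = 8xy + x + 2y + C
Step 4: v(0,0) = 0 => C = 0
Step 5: v(-2, 1) = -16

-16


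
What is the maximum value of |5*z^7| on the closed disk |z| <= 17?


Step 1: On |z| = 17, |f(z)| = 5 * |z|^7 = 5 * 17^7
Step 2: By maximum modulus principle, maximum is on boundary.
Step 3: Maximum = 5 * 410338673 = 2051693365

2051693365


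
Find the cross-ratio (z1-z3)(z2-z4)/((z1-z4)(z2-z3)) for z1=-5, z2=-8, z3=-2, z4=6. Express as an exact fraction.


Step 1: (z1-z3)(z2-z4) = (-3) * (-14) = 42
Step 2: (z1-z4)(z2-z3) = (-11) * (-6) = 66
Step 3: Cross-ratio = 42/66 = 7/11

7/11


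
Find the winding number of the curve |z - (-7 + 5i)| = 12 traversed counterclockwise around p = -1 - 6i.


Step 1: Center c = (-7, 5), radius = 12
Step 2: |p - c|^2 = 6^2 + (-11)^2 = 157
Step 3: r^2 = 144
Step 4: |p-c| > r so winding number = 0

0


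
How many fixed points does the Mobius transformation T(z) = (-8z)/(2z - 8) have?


Step 1: Fixed points satisfy T(z) = z
Step 2: 2z^2 = 0
Step 3: Discriminant = 0^2 - 4*2*0 = 0
Step 4: Number of fixed points = 1

1


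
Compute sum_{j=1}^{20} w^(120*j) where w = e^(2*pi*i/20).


Step 1: The sum sum_{j=1}^{n} w^(k*j) equals n if n | k, else 0.
Step 2: Here n = 20, k = 120
Step 3: Does n divide k? 20 | 120 -> True
Step 4: Sum = 20

20


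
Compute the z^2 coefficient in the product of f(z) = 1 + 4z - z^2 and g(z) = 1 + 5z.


Step 1: z^2 term in f*g comes from: (1)*(0) + (4z)*(5z) + (-z^2)*(1)
Step 2: = 0 + 20 - 1
Step 3: = 19

19


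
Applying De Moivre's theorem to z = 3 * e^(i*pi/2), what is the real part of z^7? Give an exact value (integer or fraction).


Step 1: By De Moivre's theorem, z^7 = 3^7 * e^(i*7*pi/2) = 2187 * (cos(7*pi/2) + i*sin(7*pi/2))
Step 2: |z|^7 = 3^7 = 2187
Step 3: Reduce the angle mod 2*pi: 7*pi/2 - 2*pi = 3*pi/2
Step 4: cos(3*pi/2) = 0
Step 5: Re(z^7) = 2187 * 0 = 0

0


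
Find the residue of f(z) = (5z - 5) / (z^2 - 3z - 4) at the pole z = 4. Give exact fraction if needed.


Step 1: Q(z) = z^2 - 3z - 4 = (z - 4)(z + 1)
Step 2: Q'(z) = 2z - 3
Step 3: Q'(4) = 5, P(4) = 15
Step 4: Res = P(4)/Q'(4) = 15/5 = 3

3


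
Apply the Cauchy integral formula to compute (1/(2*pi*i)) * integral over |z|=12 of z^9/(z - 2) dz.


Step 1: f(z) = z^9, a = 2 is inside |z| = 12
Step 2: By Cauchy integral formula: (1/(2pi*i)) * integral = f(a)
Step 3: f(2) = 2^9 = 512

512


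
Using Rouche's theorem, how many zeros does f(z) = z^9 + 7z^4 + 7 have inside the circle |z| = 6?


Step 1: On |z| = 6 the three terms have sizes |z^9| = 6^9 = 10077696, |7z^4| = 7*6^4 = 9072, |7| = 7
Step 2: The dominant term is g(z) = z^9; let h(z) = 7z^4 + 7 so f = g + h
Step 3: On |z| = 6: |g| = 10077696 and |h| <= 9072 + 7 = 9079
Step 4: Since 10077696 > 9079, |h| < |g| on |z| = 6, so by Rouche f has the same number of zeros as g inside |z| < 6
Step 5: g(z) = z^9 has 9 zeros (all at the origin) inside |z| < 6. Answer = 9

9


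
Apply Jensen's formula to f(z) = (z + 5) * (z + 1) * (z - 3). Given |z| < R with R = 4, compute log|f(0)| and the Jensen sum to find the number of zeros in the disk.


Jensen's formula: (1/2pi)*integral log|f(Re^it)|dt = log|f(0)| + sum_{|a_k|<R} log(R/|a_k|)
Step 1: f(0) = 5 * 1 * (-3) = -15
Step 2: log|f(0)| = log|-5| + log|-1| + log|3| = 2.7081
Step 3: Zeros inside |z| < 4: -1, 3
Step 4: Jensen sum = log(4/1) + log(4/3) = 1.674
Step 5: n(R) = number of terms in the Jensen sum = count of zeros inside |z| < 4 = 2

2


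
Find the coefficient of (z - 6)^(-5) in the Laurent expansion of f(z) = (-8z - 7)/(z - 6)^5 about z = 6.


Step 1: Write the numerator in powers of (z - 6): -8z - 7 = -8(z - 6) + (-8*6 - 7) = -8(z - 6) - 55
Step 2: Divide by (z - 6)^5: f(z) = -55(z - 6)^(-5) - 8(z - 6)^(-4)
Step 3: This finite sum is the Laurent series of f about z = 6.
Step 4: Coefficient of (z - 6)^(-5) = -8*6 - 7 = -55

-55


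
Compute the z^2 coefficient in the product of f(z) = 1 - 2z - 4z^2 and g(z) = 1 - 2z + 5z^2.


Step 1: z^2 term in f*g comes from: (1)*(5z^2) + (-2z)*(-2z) + (-4z^2)*(1)
Step 2: = 5 + 4 - 4
Step 3: = 5

5


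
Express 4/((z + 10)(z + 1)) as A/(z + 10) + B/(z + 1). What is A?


Step 1: Multiply both sides by (z + 10) and set z = -10
Step 2: A = 4 / (-10 + 1)
Step 3: A = 4 / (-9)
Step 4: A = -4/9

-4/9


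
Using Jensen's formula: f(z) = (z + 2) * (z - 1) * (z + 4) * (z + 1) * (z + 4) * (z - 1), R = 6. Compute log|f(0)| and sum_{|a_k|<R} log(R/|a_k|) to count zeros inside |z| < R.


Jensen's formula: (1/2pi)*integral log|f(Re^it)|dt = log|f(0)| + sum_{|a_k|<R} log(R/|a_k|)
Step 1: f(0) = 2 * (-1) * 4 * 1 * 4 * (-1) = 32
Step 2: log|f(0)| = log|-2| + log|1| + log|-4| + log|-1| + log|-4| + log|1| = 3.4657
Step 3: Zeros inside |z| < 6: -2, 1, -4, -1, -4, 1
Step 4: Jensen sum = log(6/2) + log(6/1) + log(6/4) + log(6/1) + log(6/4) + log(6/1) = 7.2848
Step 5: n(R) = number of terms in the Jensen sum = count of zeros inside |z| < 6 = 6

6


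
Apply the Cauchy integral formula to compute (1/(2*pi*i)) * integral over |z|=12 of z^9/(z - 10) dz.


Step 1: f(z) = z^9, a = 10 is inside |z| = 12
Step 2: By Cauchy integral formula: (1/(2pi*i)) * integral = f(a)
Step 3: f(10) = 10^9 = 1000000000

1000000000


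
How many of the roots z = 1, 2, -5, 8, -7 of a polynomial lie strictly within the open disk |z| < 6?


Step 1: Check each root:
  z = 1: |1| = 1 < 6
  z = 2: |2| = 2 < 6
  z = -5: |-5| = 5 < 6
  z = 8: |8| = 8 >= 6
  z = -7: |-7| = 7 >= 6
Step 2: Count = 3

3


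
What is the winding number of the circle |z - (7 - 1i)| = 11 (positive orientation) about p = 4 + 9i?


Step 1: Center c = (7, -1), radius = 11
Step 2: |p - c|^2 = (-3)^2 + 10^2 = 109
Step 3: r^2 = 121
Step 4: |p-c| < r so winding number = 1

1


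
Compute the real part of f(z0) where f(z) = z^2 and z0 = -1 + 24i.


Step 1: z0 = -1 + 24i
Step 2: z0^2 = (-1)^2 - 24^2 - 48i
Step 3: real part = 1 - 576 = -575

-575


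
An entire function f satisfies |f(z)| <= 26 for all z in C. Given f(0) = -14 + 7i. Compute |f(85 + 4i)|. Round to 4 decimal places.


Step 1: By Liouville's theorem, a bounded entire function is constant.
Step 2: f(z) = f(0) = -14 + 7i for all z.
Step 3: |f(w)| = |-14 + 7i| = sqrt(196 + 49)
Step 4: = 15.6525

15.6525


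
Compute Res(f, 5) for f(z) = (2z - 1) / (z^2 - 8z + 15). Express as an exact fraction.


Step 1: Q(z) = z^2 - 8z + 15 = (z - 5)(z - 3)
Step 2: Q'(z) = 2z - 8
Step 3: Q'(5) = 2, P(5) = 9
Step 4: Res = P(5)/Q'(5) = 9/2 = 9/2

9/2


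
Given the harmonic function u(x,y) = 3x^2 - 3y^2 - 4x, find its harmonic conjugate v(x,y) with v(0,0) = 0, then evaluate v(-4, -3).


Step 1: v_x = -u_y = 6y + 0
Step 2: v_y = u_x = 6x - 4
Step 3: v = 6xy - 4y + C
Step 4: v(0,0) = 0 => C = 0
Step 5: v(-4, -3) = 84

84


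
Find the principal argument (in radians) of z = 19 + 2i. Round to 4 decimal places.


Step 1: z = 19 + 2i
Step 2: arg(z) = atan2(2, 19)
Step 3: arg(z) = 0.1049

0.1049


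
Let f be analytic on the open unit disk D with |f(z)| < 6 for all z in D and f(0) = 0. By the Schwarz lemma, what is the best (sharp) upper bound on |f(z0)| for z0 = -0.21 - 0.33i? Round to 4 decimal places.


Step 1: g = f/6 maps D -> D with g(0) = 0, so by the Schwarz lemma |g(z)| <= |z|, i.e. |f(z)| <= 6|z|; this is sharp (f(z) = 6z).
Step 2: |z0|^2 = (-0.21)^2 + (-0.33)^2 = 0.153
Step 3: |z0| = sqrt(0.153) = 0.391152
Step 4: Best bound = 6 * |z0| = 6 * 0.391152 = 2.3469

2.3469


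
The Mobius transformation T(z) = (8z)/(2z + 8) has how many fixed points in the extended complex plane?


Step 1: Fixed points satisfy T(z) = z
Step 2: 2z^2 = 0
Step 3: Discriminant = 0^2 - 4*2*0 = 0
Step 4: Number of fixed points = 1

1


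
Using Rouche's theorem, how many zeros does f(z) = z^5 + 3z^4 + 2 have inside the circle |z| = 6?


Step 1: On |z| = 6 the three terms have sizes |z^5| = 6^5 = 7776, |3z^4| = 3*6^4 = 3888, |2| = 2
Step 2: The dominant term is g(z) = z^5; let h(z) = 3z^4 + 2 so f = g + h
Step 3: On |z| = 6: |g| = 7776 and |h| <= 3888 + 2 = 3890
Step 4: Since 7776 > 3890, |h| < |g| on |z| = 6, so by Rouche f has the same number of zeros as g inside |z| < 6
Step 5: g(z) = z^5 has 5 zeros (all at the origin) inside |z| < 6. Answer = 5

5


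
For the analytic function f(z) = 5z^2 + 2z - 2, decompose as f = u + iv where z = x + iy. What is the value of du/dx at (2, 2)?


Step 1: f(z) = 5(x+iy)^2 + 2(x+iy) - 2
Step 2: u = 5(x^2 - y^2) + 2x - 2
Step 3: u_x = 10x + 2
Step 4: At (2, 2): u_x = 20 + 2 = 22

22


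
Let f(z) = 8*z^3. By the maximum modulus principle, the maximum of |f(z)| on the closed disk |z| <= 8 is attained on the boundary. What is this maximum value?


Step 1: On |z| = 8, |f(z)| = 8 * |z|^3 = 8 * 8^3
Step 2: By maximum modulus principle, maximum is on boundary.
Step 3: Maximum = 8 * 512 = 4096

4096


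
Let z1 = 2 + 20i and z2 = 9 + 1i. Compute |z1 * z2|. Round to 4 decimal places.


Step 1: |z1| = sqrt(2^2 + 20^2) = sqrt(404)
Step 2: |z2| = sqrt(9^2 + 1^2) = sqrt(82)
Step 3: |z1*z2| = |z1|*|z2| = sqrt(404) * sqrt(82) = sqrt(404 * 82) = sqrt(33128)
Step 4: = 182.011

182.011


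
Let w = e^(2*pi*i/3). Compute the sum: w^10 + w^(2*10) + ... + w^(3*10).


Step 1: The sum sum_{j=1}^{n} w^(k*j) equals n if n | k, else 0.
Step 2: Here n = 3, k = 10
Step 3: Does n divide k? 3 | 10 -> False
Step 4: Sum = 0

0


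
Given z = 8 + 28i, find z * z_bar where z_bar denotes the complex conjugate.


Step 1: conj(z) = 8 - 28i
Step 2: z * conj(z) = 8^2 + 28^2
Step 3: = 64 + 784 = 848

848


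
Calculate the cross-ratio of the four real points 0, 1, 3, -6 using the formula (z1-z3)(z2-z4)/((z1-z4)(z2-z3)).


Step 1: (z1-z3)(z2-z4) = (-3) * 7 = -21
Step 2: (z1-z4)(z2-z3) = 6 * (-2) = -12
Step 3: Cross-ratio = 21/12 = 7/4

7/4


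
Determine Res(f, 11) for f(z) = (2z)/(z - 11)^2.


Step 1: Pole of order 2 at z = 11
Step 2: Res = lim d/dz [(z - 11)^2 * f(z)] as z -> 11
Step 3: (z - 11)^2 * f(z) = 2z
Step 4: d/dz[2z] = 2

2


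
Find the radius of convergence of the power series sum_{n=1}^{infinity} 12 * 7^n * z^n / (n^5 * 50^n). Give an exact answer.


Step 1: General term a_n = 12 * 7^n / (n^5 * 50^n)
Step 2: By the root test, |a_n|^(1/n) = 12^(1/n) * 7 / (n^(5/n) * 50) -> 7/50 as n -> infinity (since 12^(1/n) -> 1 and n^(5/n) -> 1)
Step 3: R = 1/lim|a_n|^(1/n) = 50/7

50/7


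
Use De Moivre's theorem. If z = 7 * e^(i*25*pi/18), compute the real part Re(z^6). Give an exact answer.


Step 1: By De Moivre's theorem, z^6 = 7^6 * e^(i*6*25*pi/18) = 117649 * (cos(25*pi/3) + i*sin(25*pi/3))
Step 2: |z|^6 = 7^6 = 117649
Step 3: Reduce the angle mod 2*pi: 25*pi/3 - 8*pi = pi/3
Step 4: cos(pi/3) = 1/2
Step 5: Re(z^6) = 117649 * 1/2 = 117649/2

117649/2


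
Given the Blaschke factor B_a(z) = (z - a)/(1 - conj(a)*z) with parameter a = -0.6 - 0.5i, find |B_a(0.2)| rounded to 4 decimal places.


Step 1: Numerator z0 - a = 0.2 - (-0.6 - 0.5i) = 0.8 + 0.5i
Step 2: Denominator 1 - conj(a)*z0 = 1 - (-0.6 + 0.5i)*0.2 = 1.12 - 0.1i
Step 3: |z0 - a|^2 = 0.8^2 + 0.5^2 = 0.89; |1 - conj(a)*z0|^2 = 1.12^2 + (-0.1)^2 = 1.2644
Step 4: |B_a(0.2)| = sqrt(0.89 / 1.2644) = sqrt(0.703891)
Step 5: = 0.839

0.839


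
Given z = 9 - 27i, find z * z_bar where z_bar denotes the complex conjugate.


Step 1: conj(z) = 9 + 27i
Step 2: z * conj(z) = 9^2 + (-27)^2
Step 3: = 81 + 729 = 810

810


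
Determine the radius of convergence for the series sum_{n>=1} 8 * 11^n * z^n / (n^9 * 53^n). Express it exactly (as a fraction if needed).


Step 1: General term a_n = 8 * 11^n / (n^9 * 53^n)
Step 2: By the root test, |a_n|^(1/n) = 8^(1/n) * 11 / (n^(9/n) * 53) -> 11/53 as n -> infinity (since 8^(1/n) -> 1 and n^(9/n) -> 1)
Step 3: R = 1/lim|a_n|^(1/n) = 53/11

53/11


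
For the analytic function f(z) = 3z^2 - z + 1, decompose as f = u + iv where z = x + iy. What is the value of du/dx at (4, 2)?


Step 1: f(z) = 3(x+iy)^2 - (x+iy) + 1
Step 2: u = 3(x^2 - y^2) - x + 1
Step 3: u_x = 6x - 1
Step 4: At (4, 2): u_x = 24 - 1 = 23

23


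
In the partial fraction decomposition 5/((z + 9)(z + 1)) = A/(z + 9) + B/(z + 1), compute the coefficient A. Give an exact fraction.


Step 1: Multiply both sides by (z + 9) and set z = -9
Step 2: A = 5 / (-9 + 1)
Step 3: A = 5 / (-8)
Step 4: A = -5/8

-5/8


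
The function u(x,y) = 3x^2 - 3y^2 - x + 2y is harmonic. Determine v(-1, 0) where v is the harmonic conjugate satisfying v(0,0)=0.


Step 1: v_x = -u_y = 6y - 2
Step 2: v_y = u_x = 6x - 1
Step 3: v = 6xy - 2x - y + C
Step 4: v(0,0) = 0 => C = 0
Step 5: v(-1, 0) = 2

2


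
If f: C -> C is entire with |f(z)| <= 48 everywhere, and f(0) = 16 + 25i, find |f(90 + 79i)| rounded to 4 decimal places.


Step 1: By Liouville's theorem, a bounded entire function is constant.
Step 2: f(z) = f(0) = 16 + 25i for all z.
Step 3: |f(w)| = |16 + 25i| = sqrt(256 + 625)
Step 4: = 29.6816

29.6816


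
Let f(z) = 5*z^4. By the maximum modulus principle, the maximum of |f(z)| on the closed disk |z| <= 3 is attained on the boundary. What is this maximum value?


Step 1: On |z| = 3, |f(z)| = 5 * |z|^4 = 5 * 3^4
Step 2: By maximum modulus principle, maximum is on boundary.
Step 3: Maximum = 5 * 81 = 405

405


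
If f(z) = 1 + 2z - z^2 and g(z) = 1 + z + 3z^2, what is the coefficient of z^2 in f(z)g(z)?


Step 1: z^2 term in f*g comes from: (1)*(3z^2) + (2z)*(z) + (-z^2)*(1)
Step 2: = 3 + 2 - 1
Step 3: = 4

4


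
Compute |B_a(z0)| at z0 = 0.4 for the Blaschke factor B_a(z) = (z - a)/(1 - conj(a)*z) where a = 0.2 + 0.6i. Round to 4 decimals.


Step 1: Numerator z0 - a = 0.4 - (0.2 + 0.6i) = 0.2 - 0.6i
Step 2: Denominator 1 - conj(a)*z0 = 1 - (0.2 - 0.6i)*0.4 = 0.92 + 0.24i
Step 3: |z0 - a|^2 = 0.2^2 + (-0.6)^2 = 0.4; |1 - conj(a)*z0|^2 = 0.92^2 + 0.24^2 = 0.904
Step 4: |B_a(0.4)| = sqrt(0.4 / 0.904) = sqrt(0.442478)
Step 5: = 0.6652

0.6652


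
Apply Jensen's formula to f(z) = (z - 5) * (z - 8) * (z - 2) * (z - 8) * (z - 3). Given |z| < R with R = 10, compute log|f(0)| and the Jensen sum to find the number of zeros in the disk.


Jensen's formula: (1/2pi)*integral log|f(Re^it)|dt = log|f(0)| + sum_{|a_k|<R} log(R/|a_k|)
Step 1: f(0) = (-5) * (-8) * (-2) * (-8) * (-3) = -1920
Step 2: log|f(0)| = log|5| + log|8| + log|2| + log|8| + log|3| = 7.5601
Step 3: Zeros inside |z| < 10: 5, 8, 2, 8, 3
Step 4: Jensen sum = log(10/5) + log(10/8) + log(10/2) + log(10/8) + log(10/3) = 3.9528
Step 5: n(R) = number of terms in the Jensen sum = count of zeros inside |z| < 10 = 5

5


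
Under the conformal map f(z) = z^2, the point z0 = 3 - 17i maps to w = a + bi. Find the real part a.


Step 1: z0 = 3 - 17i
Step 2: z0^2 = 3^2 - (-17)^2 - 102i
Step 3: real part = 9 - 289 = -280

-280


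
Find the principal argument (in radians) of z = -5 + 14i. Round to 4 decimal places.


Step 1: z = -5 + 14i
Step 2: arg(z) = atan2(14, -5)
Step 3: arg(z) = 1.9138

1.9138


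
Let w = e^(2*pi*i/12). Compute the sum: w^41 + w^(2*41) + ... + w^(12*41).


Step 1: The sum sum_{j=1}^{n} w^(k*j) equals n if n | k, else 0.
Step 2: Here n = 12, k = 41
Step 3: Does n divide k? 12 | 41 -> False
Step 4: Sum = 0

0


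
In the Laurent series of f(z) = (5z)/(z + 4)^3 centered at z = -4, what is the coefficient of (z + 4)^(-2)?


Step 1: Write the numerator in powers of (z + 4): 5z = 5(z + 4) + (5*(-4) + 0) = 5(z + 4) - 20
Step 2: Divide by (z + 4)^3: f(z) = -20(z + 4)^(-3) + 5(z + 4)^(-2)
Step 3: This finite sum is the Laurent series of f about z = -4.
Step 4: Coefficient of (z + 4)^(-2) = coefficient of (z + 4) in the re-centred numerator = 5

5


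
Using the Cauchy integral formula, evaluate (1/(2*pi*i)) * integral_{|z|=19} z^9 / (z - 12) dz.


Step 1: f(z) = z^9, a = 12 is inside |z| = 19
Step 2: By Cauchy integral formula: (1/(2pi*i)) * integral = f(a)
Step 3: f(12) = 12^9 = 5159780352

5159780352


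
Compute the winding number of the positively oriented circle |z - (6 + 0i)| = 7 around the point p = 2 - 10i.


Step 1: Center c = (6, 0), radius = 7
Step 2: |p - c|^2 = (-4)^2 + (-10)^2 = 116
Step 3: r^2 = 49
Step 4: |p-c| > r so winding number = 0

0


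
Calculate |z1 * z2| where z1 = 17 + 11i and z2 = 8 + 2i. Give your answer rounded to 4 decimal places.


Step 1: |z1| = sqrt(17^2 + 11^2) = sqrt(410)
Step 2: |z2| = sqrt(8^2 + 2^2) = sqrt(68)
Step 3: |z1*z2| = |z1|*|z2| = sqrt(410) * sqrt(68) = sqrt(410 * 68) = sqrt(27880)
Step 4: = 166.9731

166.9731


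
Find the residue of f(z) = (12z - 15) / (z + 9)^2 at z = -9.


Step 1: Pole of order 2 at z = -9
Step 2: Res = lim d/dz [(z + 9)^2 * f(z)] as z -> -9
Step 3: (z + 9)^2 * f(z) = 12z - 15
Step 4: d/dz[12z - 15] = 12

12


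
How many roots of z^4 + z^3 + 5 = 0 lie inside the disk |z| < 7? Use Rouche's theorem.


Step 1: On |z| = 7 the three terms have sizes |z^4| = 7^4 = 2401, |z^3| = 7^3 = 343, |5| = 5
Step 2: The dominant term is g(z) = z^4; let h(z) = z^3 + 5 so f = g + h
Step 3: On |z| = 7: |g| = 2401 and |h| <= 343 + 5 = 348
Step 4: Since 2401 > 348, |h| < |g| on |z| = 7, so by Rouche f has the same number of zeros as g inside |z| < 7
Step 5: g(z) = z^4 has 4 zeros (all at the origin) inside |z| < 7. Answer = 4

4


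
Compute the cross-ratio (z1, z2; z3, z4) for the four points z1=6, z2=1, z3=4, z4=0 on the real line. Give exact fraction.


Step 1: (z1-z3)(z2-z4) = 2 * 1 = 2
Step 2: (z1-z4)(z2-z3) = 6 * (-3) = -18
Step 3: Cross-ratio = -2/18 = -1/9

-1/9


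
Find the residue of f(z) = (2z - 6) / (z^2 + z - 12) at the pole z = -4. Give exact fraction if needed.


Step 1: Q(z) = z^2 + z - 12 = (z + 4)(z - 3)
Step 2: Q'(z) = 2z + 1
Step 3: Q'(-4) = -7, P(-4) = -14
Step 4: Res = P(-4)/Q'(-4) = -14/(-7) = 2

2


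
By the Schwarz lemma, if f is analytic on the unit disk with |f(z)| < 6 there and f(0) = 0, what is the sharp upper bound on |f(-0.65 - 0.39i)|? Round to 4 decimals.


Step 1: g = f/6 maps D -> D with g(0) = 0, so by the Schwarz lemma |g(z)| <= |z|, i.e. |f(z)| <= 6|z|; this is sharp (f(z) = 6z).
Step 2: |z0|^2 = (-0.65)^2 + (-0.39)^2 = 0.5746
Step 3: |z0| = sqrt(0.5746) = 0.758024
Step 4: Best bound = 6 * |z0| = 6 * 0.758024 = 4.5481

4.5481


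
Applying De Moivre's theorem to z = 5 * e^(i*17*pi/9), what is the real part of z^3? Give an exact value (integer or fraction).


Step 1: By De Moivre's theorem, z^3 = 5^3 * e^(i*3*17*pi/9) = 125 * (cos(17*pi/3) + i*sin(17*pi/3))
Step 2: |z|^3 = 5^3 = 125
Step 3: Reduce the angle mod 2*pi: 17*pi/3 - 4*pi = 5*pi/3
Step 4: cos(5*pi/3) = 1/2
Step 5: Re(z^3) = 125 * 1/2 = 125/2

125/2


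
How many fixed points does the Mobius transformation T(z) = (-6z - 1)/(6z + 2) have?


Step 1: Fixed points satisfy T(z) = z
Step 2: 6z^2 + 8z + 1 = 0
Step 3: Discriminant = 8^2 - 4*6*1 = 40
Step 4: Number of fixed points = 2

2


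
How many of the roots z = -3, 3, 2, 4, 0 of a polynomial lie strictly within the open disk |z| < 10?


Step 1: Check each root:
  z = -3: |-3| = 3 < 10
  z = 3: |3| = 3 < 10
  z = 2: |2| = 2 < 10
  z = 4: |4| = 4 < 10
  z = 0: |0| = 0 < 10
Step 2: Count = 5

5


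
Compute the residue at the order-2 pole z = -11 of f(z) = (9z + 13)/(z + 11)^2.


Step 1: Pole of order 2 at z = -11
Step 2: Res = lim d/dz [(z + 11)^2 * f(z)] as z -> -11
Step 3: (z + 11)^2 * f(z) = 9z + 13
Step 4: d/dz[9z + 13] = 9

9


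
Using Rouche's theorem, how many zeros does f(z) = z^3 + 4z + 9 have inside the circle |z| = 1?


Step 1: On |z| = 1 the three terms have sizes |z^3| = 1^3 = 1, |4z| = 4*1 = 4, |9| = 9
Step 2: The dominant term is g(z) = 9; let h(z) = z^3 + 4z so f = g + h
Step 3: On |z| = 1: |g| = 9 and |h| <= 1 + 4 = 5
Step 4: Since 9 > 5, |h| < |g| on |z| = 1, so by Rouche f has the same number of zeros as g inside |z| < 1
Step 5: g(z) = 9 is a nonzero constant with no zeros inside |z| < 1. Answer = 0

0


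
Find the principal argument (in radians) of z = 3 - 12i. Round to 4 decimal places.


Step 1: z = 3 - 12i
Step 2: arg(z) = atan2(-12, 3)
Step 3: arg(z) = -1.3258

-1.3258


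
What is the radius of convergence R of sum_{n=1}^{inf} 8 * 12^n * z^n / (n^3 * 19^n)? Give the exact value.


Step 1: General term a_n = 8 * 12^n / (n^3 * 19^n)
Step 2: By the root test, |a_n|^(1/n) = 8^(1/n) * 12 / (n^(3/n) * 19) -> 12/19 as n -> infinity (since 8^(1/n) -> 1 and n^(3/n) -> 1)
Step 3: R = 1/lim|a_n|^(1/n) = 19/12

19/12


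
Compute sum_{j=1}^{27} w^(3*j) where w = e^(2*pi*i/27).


Step 1: The sum sum_{j=1}^{n} w^(k*j) equals n if n | k, else 0.
Step 2: Here n = 27, k = 3
Step 3: Does n divide k? 27 | 3 -> False
Step 4: Sum = 0

0


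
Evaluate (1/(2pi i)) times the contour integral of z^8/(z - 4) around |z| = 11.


Step 1: f(z) = z^8, a = 4 is inside |z| = 11
Step 2: By Cauchy integral formula: (1/(2pi*i)) * integral = f(a)
Step 3: f(4) = 4^8 = 65536

65536


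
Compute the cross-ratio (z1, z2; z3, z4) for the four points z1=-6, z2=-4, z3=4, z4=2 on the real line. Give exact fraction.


Step 1: (z1-z3)(z2-z4) = (-10) * (-6) = 60
Step 2: (z1-z4)(z2-z3) = (-8) * (-8) = 64
Step 3: Cross-ratio = 60/64 = 15/16

15/16


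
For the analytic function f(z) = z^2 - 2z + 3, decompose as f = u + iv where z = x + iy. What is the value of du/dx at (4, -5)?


Step 1: f(z) = (x+iy)^2 - 2(x+iy) + 3
Step 2: u = (x^2 - y^2) - 2x + 3
Step 3: u_x = 2x - 2
Step 4: At (4, -5): u_x = 8 - 2 = 6

6


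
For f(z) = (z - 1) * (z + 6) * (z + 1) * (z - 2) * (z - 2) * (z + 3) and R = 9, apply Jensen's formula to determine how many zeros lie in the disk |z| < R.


Jensen's formula: (1/2pi)*integral log|f(Re^it)|dt = log|f(0)| + sum_{|a_k|<R} log(R/|a_k|)
Step 1: f(0) = (-1) * 6 * 1 * (-2) * (-2) * 3 = -72
Step 2: log|f(0)| = log|1| + log|-6| + log|-1| + log|2| + log|2| + log|-3| = 4.2767
Step 3: Zeros inside |z| < 9: 1, -6, -1, 2, 2, -3
Step 4: Jensen sum = log(9/1) + log(9/6) + log(9/1) + log(9/2) + log(9/2) + log(9/3) = 8.9067
Step 5: n(R) = number of terms in the Jensen sum = count of zeros inside |z| < 9 = 6

6


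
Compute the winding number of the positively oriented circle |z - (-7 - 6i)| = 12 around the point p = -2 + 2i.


Step 1: Center c = (-7, -6), radius = 12
Step 2: |p - c|^2 = 5^2 + 8^2 = 89
Step 3: r^2 = 144
Step 4: |p-c| < r so winding number = 1

1


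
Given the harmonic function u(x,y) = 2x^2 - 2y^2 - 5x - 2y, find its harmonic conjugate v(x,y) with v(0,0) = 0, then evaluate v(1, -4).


Step 1: v_x = -u_y = 4y + 2
Step 2: v_y = u_x = 4x - 5
Step 3: v = 4xy + 2x - 5y + C
Step 4: v(0,0) = 0 => C = 0
Step 5: v(1, -4) = 6

6


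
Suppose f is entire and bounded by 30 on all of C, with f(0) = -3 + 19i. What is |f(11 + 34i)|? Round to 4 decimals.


Step 1: By Liouville's theorem, a bounded entire function is constant.
Step 2: f(z) = f(0) = -3 + 19i for all z.
Step 3: |f(w)| = |-3 + 19i| = sqrt(9 + 361)
Step 4: = 19.2354

19.2354


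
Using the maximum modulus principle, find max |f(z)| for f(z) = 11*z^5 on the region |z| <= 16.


Step 1: On |z| = 16, |f(z)| = 11 * |z|^5 = 11 * 16^5
Step 2: By maximum modulus principle, maximum is on boundary.
Step 3: Maximum = 11 * 1048576 = 11534336

11534336
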